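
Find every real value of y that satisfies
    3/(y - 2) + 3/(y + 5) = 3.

Multiply both sides by (y - 2)(y + 5):
3(y + 5) + 3(y - 2) = 3(y - 2)(y + 5).
Expand and collect terms: 3y² + 3y - 39 = 0.
By the quadratic formula, y = (-3 ± √477) / 6, so y ≈ 3.1401 or y ≈ -4.1401.
Neither value makes a denominator zero (y ≠ 2, y ≠ -5), so both are valid.

y = -4.1401 or y = 3.1401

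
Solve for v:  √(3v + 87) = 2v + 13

v = -2

Square both sides: 3v + 87 = (2v + 13)².
Expand and rearrange: 4v² + 49v + 82 = 0.
Solving gives v = -2 or v = -10.25.
Check each candidate in the original equation:
  v = -2: √(81) = 9, while 2v + 13 = 9 — valid.
  v = -10.25: √(56.25) = 7.5, while 2v + 13 = -7.5 — extraneous.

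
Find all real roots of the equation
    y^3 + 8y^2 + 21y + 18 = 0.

y = -3 or y = -2

Possible rational roots are divisors of 18. Testing y = -2 gives 0, so (y + 2) is a factor.
Divide: y^3 + 8y^2 + 21y + 18 = (y + 2)(y^2 + 6y + 9).
The quadratic has the repeated root y = -3.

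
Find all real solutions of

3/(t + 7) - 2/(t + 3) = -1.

t = -9.2749 or t = -1.7251

Multiply both sides by (t + 7)(t + 3):
3(t + 3) - 2(t + 7) = -(t + 7)(t + 3).
Expand and collect terms: -t^2 - 11t - 16 = 0.
By the quadratic formula, t = (11 +/- sqrt(57)) / -2, so t ~= -9.2749 or t ~= -1.7251.
Neither value makes a denominator zero (t != -7, t != -3), so both are valid.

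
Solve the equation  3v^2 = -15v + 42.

Bring every term to one side: 3v^2 + 15v - 42 = 0.
Factor: 3(v - 2)(v + 7) = 0.
So v = 2 or v = -7.

v = -7 or v = 2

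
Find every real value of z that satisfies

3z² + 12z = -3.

Rearrange to standard form: 3z² + 12z + 3 = 0.
Discriminant: (12)² − 4·3·3 = 108.
Quadratic formula: z = (-12 ± √108) / 6.
So z = -2 + √(3) ≈ -0.2679 or z = -2 - √(3) ≈ -3.7321.

z = -3.7321 or z = -0.2679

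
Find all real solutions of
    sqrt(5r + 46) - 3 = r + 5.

r = -2

Isolate the radical: sqrt(5r + 46) = r + 8.
Square both sides: 5r + 46 = (r + 8)^2.
Expand and rearrange: r^2 + 11r + 18 = 0.
Solving gives r = -2 or r = -9.
Check each candidate in the original equation:
  r = -2: sqrt(36) = 6, while r + 8 = 6 — valid.
  r = -9: sqrt(1) = 1, while r + 8 = -1 — extraneous.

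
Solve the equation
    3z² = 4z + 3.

Rearrange to standard form: 3z² - 4z - 3 = 0.
Discriminant: (-4)² − 4·3·(-3) = 52.
Quadratic formula: z = (4 ± √52) / 6.
So z = 2/3 + √(13)/3 ≈ 1.8685 or z = 2/3 - √(13)/3 ≈ -0.5352.

z = -0.5352 or z = 1.8685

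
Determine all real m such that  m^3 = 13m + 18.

m = -2.1623 or m = -2 or m = 4.1623

Rearrange: m^3 - 13m - 18 = 0.
Possible rational roots are divisors of -18. Testing m = -2 gives 0, so (m + 2) is a factor.
Divide: m^3 - 13m - 18 = (m + 2)(m^2 - 2m - 9).
Apply the quadratic formula to m^2 - 2m - 9 = 0: m = (2 +/- sqrt(40))/2, i.e. m ~= 4.1623 or m ~= -2.1623.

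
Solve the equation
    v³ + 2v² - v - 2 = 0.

Possible rational roots are divisors of -2. Testing v = 1 gives 0, so (v - 1) is a factor.
Divide: v³ + 2v² - v - 2 = (v - 1)(v² + 3v + 2).
Factor the quadratic: v = -1 or v = -2.

v = -2 or v = -1 or v = 1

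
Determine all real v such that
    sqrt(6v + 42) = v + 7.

Square both sides: 6v + 42 = (v + 7)^2.
Expand and rearrange: v^2 + 8v + 7 = 0.
Solving gives v = -1 or v = -7.
Check each candidate in the original equation:
  v = -1: sqrt(36) = 6, while v + 7 = 6 — valid.
  v = -7: sqrt(0) = 0, while v + 7 = 0 — valid.

v = -7 or v = -1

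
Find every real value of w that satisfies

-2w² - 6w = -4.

Rearrange to standard form: -2w² - 6w + 4 = 0.
Discriminant: (-6)² − 4·(-2)·4 = 68.
Quadratic formula: w = (6 ± √68) / (-4).
So w = -√(17)/2 - 3/2 ≈ -3.5616 or w = -3/2 + √(17)/2 ≈ 0.5616.

w = -3.5616 or w = 0.5616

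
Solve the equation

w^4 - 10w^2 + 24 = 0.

Let u = w^2. The equation becomes u^2 - 10u + 24 = 0.
Factor: (u - 6)(u - 4) = 0, so u = 6 or u = 4.
w^2 = 6 gives w = +/-sqrt(6) ~= +/-2.4495.
w^2 = 4 gives w = +/-2.

w = -2.4495 or w = -2 or w = 2 or w = 2.4495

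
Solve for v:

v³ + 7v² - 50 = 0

v = -5 or v = -4.3166 or v = 2.3166

Possible rational roots are divisors of -50. Testing v = -5 gives 0, so (v + 5) is a factor.
Divide: v³ + 7v² - 50 = (v + 5)(v² + 2v - 10).
Apply the quadratic formula to v² + 2v - 10 = 0: v = (-2 ± √44)/2, i.e. v ≈ 2.3166 or v ≈ -4.3166.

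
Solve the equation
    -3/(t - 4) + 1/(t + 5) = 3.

Multiply both sides by (t - 4)(t + 5):
-3(t + 5) + (t - 4) = 3(t - 4)(t + 5).
Expand and collect terms: 3t^2 + 5t - 41 = 0.
By the quadratic formula, t = (-5 +/- sqrt(517)) / 6, so t ~= 2.9563 or t ~= -4.6229.
Neither value makes a denominator zero (t != 4, t != -5), so both are valid.

t = -4.6229 or t = 2.9563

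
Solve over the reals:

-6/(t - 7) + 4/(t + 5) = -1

t = -7.8489 or t = 11.8489

Multiply both sides by (t - 7)(t + 5):
-6(t + 5) + 4(t - 7) = -(t - 7)(t + 5).
Expand and collect terms: -t² + 4t + 93 = 0.
By the quadratic formula, t = (-4 ± √388) / -2, so t ≈ -7.8489 or t ≈ 11.8489.
Neither value makes a denominator zero (t ≠ 7, t ≠ -5), so both are valid.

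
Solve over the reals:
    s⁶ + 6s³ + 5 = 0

Let u = s³. The equation becomes u² + 6u + 5 = 0.
Factor: (u + 5)(u + 1) = 0, so u = -5 or u = -1.
s³ = -5 gives s = -∛(5) ≈ -1.71.
s³ = -1 gives s = -1.

s = -1.71 or s = -1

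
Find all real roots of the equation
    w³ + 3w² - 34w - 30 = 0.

Possible rational roots are divisors of -30. Testing w = 5 gives 0, so (w - 5) is a factor.
Divide: w³ + 3w² - 34w - 30 = (w - 5)(w² + 8w + 6).
Apply the quadratic formula to w² + 8w + 6 = 0: w = (-8 ± √40)/2, i.e. w ≈ -0.8377 or w ≈ -7.1623.

w = -7.1623 or w = -0.8377 or w = 5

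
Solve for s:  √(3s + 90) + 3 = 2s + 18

s = -3

Isolate the radical: √(3s + 90) = 2s + 15.
Square both sides: 3s + 90 = (2s + 15)².
Expand and rearrange: 4s² + 57s + 135 = 0.
Solving gives s = -3 or s = -11.25.
Check each candidate in the original equation:
  s = -3: √(81) = 9, while 2s + 15 = 9 — valid.
  s = -11.25: √(56.25) = 7.5, while 2s + 15 = -7.5 — extraneous.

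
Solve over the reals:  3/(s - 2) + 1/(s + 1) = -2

Multiply both sides by (s - 2)(s + 1):
3(s + 1) + (s - 2) = -2(s - 2)(s + 1).
Expand and collect terms: -2s² - 2s + 3 = 0.
By the quadratic formula, s = (2 ± √28) / -4, so s ≈ -1.8229 or s ≈ 0.8229.
Neither value makes a denominator zero (s ≠ 2, s ≠ -1), so both are valid.

s = -1.8229 or s = 0.8229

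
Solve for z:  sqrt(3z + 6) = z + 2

Square both sides: 3z + 6 = (z + 2)^2.
Expand and rearrange: z^2 + z - 2 = 0.
Solving gives z = 1 or z = -2.
Check each candidate in the original equation:
  z = 1: sqrt(9) = 3, while z + 2 = 3 — valid.
  z = -2: sqrt(0) = 0, while z + 2 = 0 — valid.

z = -2 or z = 1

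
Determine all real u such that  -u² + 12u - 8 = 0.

u = 0.7085 or u = 11.2915

Discriminant: (12)² − 4·(-1)·(-8) = 112.
Quadratic formula: u = (-12 ± √112) / (-2).
So u = 6 - 2·√(7) ≈ 0.7085 or u = 2·√(7) + 6 ≈ 11.2915.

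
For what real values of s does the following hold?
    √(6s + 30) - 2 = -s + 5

Isolate the radical: √(6s + 30) = -s + 7.
Square both sides: 6s + 30 = (-s + 7)².
Expand and rearrange: s² - 20s + 19 = 0.
Solving gives s = 19 or s = 1.
Check each candidate in the original equation:
  s = 19: √(144) = 12, while -s + 7 = -12 — extraneous.
  s = 1: √(36) = 6, while -s + 7 = 6 — valid.

s = 1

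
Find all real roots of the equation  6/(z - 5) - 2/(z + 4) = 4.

z = -4.4314 or z = 6.4314

Multiply both sides by (z - 5)(z + 4):
6(z + 4) - 2(z - 5) = 4(z - 5)(z + 4).
Expand and collect terms: 4z^2 - 8z - 114 = 0.
By the quadratic formula, z = (8 +/- sqrt(1888)) / 8, so z ~= 6.4314 or z ~= -4.4314.
Neither value makes a denominator zero (z != 5, z != -4), so both are valid.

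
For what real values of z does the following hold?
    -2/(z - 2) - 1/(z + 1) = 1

Multiply both sides by (z - 2)(z + 1):
-2(z + 1) - (z - 2) = (z - 2)(z + 1).
Expand and collect terms: z² + 2z - 2 = 0.
By the quadratic formula, z = (-2 ± √12) / 2, so z ≈ 0.7321 or z ≈ -2.7321.
Neither value makes a denominator zero (z ≠ 2, z ≠ -1), so both are valid.

z = -2.7321 or z = 0.7321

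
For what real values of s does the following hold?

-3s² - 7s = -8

s = -3.1736 or s = 0.8403

Rearrange to standard form: -3s² - 7s + 8 = 0.
Discriminant: (-7)² − 4·(-3)·8 = 145.
Quadratic formula: s = (7 ± √145) / (-6).
So s = -√(145)/6 - 7/6 ≈ -3.1736 or s = -7/6 + √(145)/6 ≈ 0.8403.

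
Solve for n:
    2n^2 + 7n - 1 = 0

n = -3.6375 or n = 0.1375

Discriminant: (7)^2 - 4*2*(-1) = 57.
Quadratic formula: n = (-7 +/- sqrt(57)) / 4.
So n = -7/4 + sqrt(57)/4 ~= 0.1375 or n = -sqrt(57)/4 - 7/4 ~= -3.6375.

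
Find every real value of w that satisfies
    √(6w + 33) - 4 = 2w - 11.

w = 8

Isolate the radical: √(6w + 33) = 2w - 7.
Square both sides: 6w + 33 = (2w - 7)².
Expand and rearrange: 4w² - 34w + 16 = 0.
Solving gives w = 8 or w = 0.5.
Check each candidate in the original equation:
  w = 8: √(81) = 9, while 2w - 7 = 9 — valid.
  w = 0.5: √(36) = 6, while 2w - 7 = -6 — extraneous.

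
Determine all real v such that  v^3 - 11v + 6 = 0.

Possible rational roots are divisors of 6. Testing v = 3 gives 0, so (v - 3) is a factor.
Divide: v^3 - 11v + 6 = (v - 3)(v^2 + 3v - 2).
Apply the quadratic formula to v^2 + 3v - 2 = 0: v = (-3 +/- sqrt(17))/2, i.e. v ~= 0.5616 or v ~= -3.5616.

v = -3.5616 or v = 0.5616 or v = 3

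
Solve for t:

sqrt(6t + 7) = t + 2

Square both sides: 6t + 7 = (t + 2)^2.
Expand and rearrange: t^2 - 2t - 3 = 0.
Solving gives t = 3 or t = -1.
Check each candidate in the original equation:
  t = 3: sqrt(25) = 5, while t + 2 = 5 — valid.
  t = -1: sqrt(1) = 1, while t + 2 = 1 — valid.

t = -1 or t = 3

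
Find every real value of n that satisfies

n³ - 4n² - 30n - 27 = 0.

Possible rational roots are divisors of -27. Testing n = -3 gives 0, so (n + 3) is a factor.
Divide: n³ - 4n² - 30n - 27 = (n + 3)(n² - 7n - 9).
Apply the quadratic formula to n² - 7n - 9 = 0: n = (7 ± √85)/2, i.e. n ≈ 8.1098 or n ≈ -1.1098.

n = -3 or n = -1.1098 or n = 8.1098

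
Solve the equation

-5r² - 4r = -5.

r = -1.477 or r = 0.677

Rearrange to standard form: -5r² - 4r + 5 = 0.
Discriminant: (-4)² − 4·(-5)·5 = 116.
Quadratic formula: r = (4 ± √116) / (-10).
So r = -√(29)/5 - 2/5 ≈ -1.477 or r = -2/5 + √(29)/5 ≈ 0.677.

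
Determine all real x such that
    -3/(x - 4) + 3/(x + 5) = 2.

Multiply both sides by (x - 4)(x + 5):
-3(x + 5) + 3(x - 4) = 2(x - 4)(x + 5).
Expand and collect terms: 2x² + 2x - 13 = 0.
By the quadratic formula, x = (-2 ± √108) / 4, so x ≈ 2.0981 or x ≈ -3.0981.
Neither value makes a denominator zero (x ≠ 4, x ≠ -5), so both are valid.

x = -3.0981 or x = 2.0981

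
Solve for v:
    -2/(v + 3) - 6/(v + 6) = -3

Multiply both sides by (v + 3)(v + 6):
-2(v + 6) - 6(v + 3) = -3(v + 3)(v + 6).
Expand and collect terms: -3v^2 - 19v - 24 = 0.
By the quadratic formula, v = (19 +/- sqrt(73)) / -6, so v ~= -4.5907 or v ~= -1.7427.
Neither value makes a denominator zero (v != -3, v != -6), so both are valid.

v = -4.5907 or v = -1.7427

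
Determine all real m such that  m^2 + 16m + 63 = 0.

m = -9 or m = -7

Factor: (m + 9)(m + 7) = 0.
So m = -9 or m = -7.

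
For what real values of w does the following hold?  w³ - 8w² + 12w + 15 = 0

Possible rational roots are divisors of 15. Testing w = 5 gives 0, so (w - 5) is a factor.
Divide: w³ - 8w² + 12w + 15 = (w - 5)(w² - 3w - 3).
Apply the quadratic formula to w² - 3w - 3 = 0: w = (3 ± √21)/2, i.e. w ≈ 3.7913 or w ≈ -0.7913.

w = -0.7913 or w = 3.7913 or w = 5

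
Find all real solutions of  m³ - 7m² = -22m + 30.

m = 3

Rearrange: m³ - 7m² + 22m - 30 = 0.
Possible rational roots are divisors of -30. Testing m = 3 gives 0, so (m - 3) is a factor.
Divide: m³ - 7m² + 22m - 30 = (m - 3)(m² - 4m + 10).
The quadratic m² - 4m + 10 has discriminant -24 < 0, so no further real roots.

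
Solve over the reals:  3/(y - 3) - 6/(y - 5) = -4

y = 2.5336 or y = 6.2164

Multiply both sides by (y - 3)(y - 5):
3(y - 5) - 6(y - 3) = -4(y - 3)(y - 5).
Expand and collect terms: -4y^2 + 35y - 63 = 0.
By the quadratic formula, y = (-35 +/- sqrt(217)) / -8, so y ~= 2.5336 or y ~= 6.2164.
Neither value makes a denominator zero (y != 3, y != 5), so both are valid.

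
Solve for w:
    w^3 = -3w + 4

w = 1

Rearrange: w^3 + 3w - 4 = 0.
Possible rational roots are divisors of -4. Testing w = 1 gives 0, so (w - 1) is a factor.
Divide: w^3 + 3w - 4 = (w - 1)(w^2 + w + 4).
The quadratic w^2 + w + 4 has discriminant -15 < 0, so no further real roots.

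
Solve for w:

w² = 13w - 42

Bring every term to one side: w² - 13w + 42 = 0.
Factor: (w - 6)(w - 7) = 0.
So w = 6 or w = 7.

w = 6 or w = 7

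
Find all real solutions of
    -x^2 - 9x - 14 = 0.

Factor: -1(x + 7)(x + 2) = 0.
So x = -7 or x = -2.

x = -7 or x = -2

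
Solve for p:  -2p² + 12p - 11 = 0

Discriminant: (12)² − 4·(-2)·(-11) = 56.
Quadratic formula: p = (-12 ± √56) / (-4).
So p = 3 - √(14)/2 ≈ 1.1292 or p = √(14)/2 + 3 ≈ 4.8708.

p = 1.1292 or p = 4.8708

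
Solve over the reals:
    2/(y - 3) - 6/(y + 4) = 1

Multiply both sides by (y - 3)(y + 4):
2(y + 4) - 6(y - 3) = (y - 3)(y + 4).
Expand and collect terms: y^2 + 5y - 38 = 0.
By the quadratic formula, y = (-5 +/- sqrt(177)) / 2, so y ~= 4.1521 or y ~= -9.1521.
Neither value makes a denominator zero (y != 3, y != -4), so both are valid.

y = -9.1521 or y = 4.1521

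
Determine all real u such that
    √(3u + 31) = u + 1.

u = 6

Square both sides: 3u + 31 = (u + 1)².
Expand and rearrange: u² - u - 30 = 0.
Solving gives u = 6 or u = -5.
Check each candidate in the original equation:
  u = 6: √(49) = 7, while u + 1 = 7 — valid.
  u = -5: √(16) = 4, while u + 1 = -4 — extraneous.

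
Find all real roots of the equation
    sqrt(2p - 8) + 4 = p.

p = 4 or p = 6

Isolate the radical: sqrt(2p - 8) = p - 4.
Square both sides: 2p - 8 = (p - 4)^2.
Expand and rearrange: p^2 - 10p + 24 = 0.
Solving gives p = 6 or p = 4.
Check each candidate in the original equation:
  p = 6: sqrt(4) = 2, while p - 4 = 2 — valid.
  p = 4: sqrt(0) = 0, while p - 4 = 0 — valid.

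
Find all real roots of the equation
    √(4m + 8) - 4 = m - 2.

Isolate the radical: √(4m + 8) = m + 2.
Square both sides: 4m + 8 = (m + 2)².
Expand and rearrange: m² - 4 = 0.
Solving gives m = 2 or m = -2.
Check each candidate in the original equation:
  m = 2: √(16) = 4, while m + 2 = 4 — valid.
  m = -2: √(0) = 0, while m + 2 = 0 — valid.

m = -2 or m = 2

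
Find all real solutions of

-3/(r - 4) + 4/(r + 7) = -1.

Multiply both sides by (r - 4)(r + 7):
-3(r + 7) + 4(r - 4) = -(r - 4)(r + 7).
Expand and collect terms: -r^2 - 4r + 65 = 0.
By the quadratic formula, r = (4 +/- sqrt(276)) / -2, so r ~= -10.3066 or r ~= 6.3066.
Neither value makes a denominator zero (r != 4, r != -7), so both are valid.

r = -10.3066 or r = 6.3066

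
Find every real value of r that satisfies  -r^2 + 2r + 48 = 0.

r = -6 or r = 8

Factor: -1(r - 8)(r + 6) = 0.
So r = 8 or r = -6.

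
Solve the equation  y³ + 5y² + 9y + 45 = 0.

y = -5

Possible rational roots are divisors of 45. Testing y = -5 gives 0, so (y + 5) is a factor.
Divide: y³ + 5y² + 9y + 45 = (y + 5)(y² + 9).
The quadratic y² + 9 has discriminant -36 < 0, so no further real roots.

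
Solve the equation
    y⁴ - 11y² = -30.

y = -2.4495 or y = -2.2361 or y = 2.2361 or y = 2.4495

Let u = y². The equation becomes u² - 11u + 30 = 0.
Factor: (u - 5)(u - 6) = 0, so u = 5 or u = 6.
y² = 5 gives y = ±√(5) ≈ ±2.2361.
y² = 6 gives y = ±√(6) ≈ ±2.4495.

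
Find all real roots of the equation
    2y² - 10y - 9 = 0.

Discriminant: (-10)² − 4·2·(-9) = 172.
Quadratic formula: y = (10 ± √172) / 4.
So y = 5/2 + √(43)/2 ≈ 5.7787 or y = 5/2 - √(43)/2 ≈ -0.7787.

y = -0.7787 or y = 5.7787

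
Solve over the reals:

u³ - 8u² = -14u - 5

Rearrange: u³ - 8u² + 14u + 5 = 0.
Possible rational roots are divisors of 5. Testing u = 5 gives 0, so (u - 5) is a factor.
Divide: u³ - 8u² + 14u + 5 = (u - 5)(u² - 3u - 1).
Apply the quadratic formula to u² - 3u - 1 = 0: u = (3 ± √13)/2, i.e. u ≈ 3.3028 or u ≈ -0.3028.

u = -0.3028 or u = 3.3028 or u = 5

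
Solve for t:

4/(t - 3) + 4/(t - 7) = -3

Multiply both sides by (t - 3)(t - 7):
4(t - 7) + 4(t - 3) = -3(t - 3)(t - 7).
Expand and collect terms: -3t² + 22t - 23 = 0.
By the quadratic formula, t = (-22 ± √208) / -6, so t ≈ 1.263 or t ≈ 6.0704.
Neither value makes a denominator zero (t ≠ 3, t ≠ 7), so both are valid.

t = 1.263 or t = 6.0704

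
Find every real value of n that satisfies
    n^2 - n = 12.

n = -3 or n = 4

Bring every term to one side: n^2 - n - 12 = 0.
Factor: (n + 3)(n - 4) = 0.
So n = -3 or n = 4.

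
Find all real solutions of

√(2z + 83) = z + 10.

Square both sides: 2z + 83 = (z + 10)².
Expand and rearrange: z² + 18z + 17 = 0.
Solving gives z = -1 or z = -17.
Check each candidate in the original equation:
  z = -1: √(81) = 9, while z + 10 = 9 — valid.
  z = -17: √(49) = 7, while z + 10 = -7 — extraneous.

z = -1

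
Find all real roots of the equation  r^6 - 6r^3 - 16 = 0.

r = -1.2599 or r = 2

Let u = r^3. The equation becomes u^2 - 6u - 16 = 0.
Factor: (u - 8)(u + 2) = 0, so u = 8 or u = -2.
r^3 = 8 gives r = 2.
r^3 = -2 gives r = -(2)^(1/3) ~= -1.2599.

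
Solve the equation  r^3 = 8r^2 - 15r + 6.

Rearrange: r^3 - 8r^2 + 15r - 6 = 0.
Possible rational roots are divisors of -6. Testing r = 2 gives 0, so (r - 2) is a factor.
Divide: r^3 - 8r^2 + 15r - 6 = (r - 2)(r^2 - 6r + 3).
Apply the quadratic formula to r^2 - 6r + 3 = 0: r = (6 +/- sqrt(24))/2, i.e. r ~= 5.4495 or r ~= 0.5505.

r = 0.5505 or r = 2 or r = 5.4495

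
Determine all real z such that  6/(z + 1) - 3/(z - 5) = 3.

Multiply both sides by (z + 1)(z - 5):
6(z - 5) - 3(z + 1) = 3(z + 1)(z - 5).
Expand and collect terms: 3z² - 15z + 18 = 0.
Factor or apply the quadratic formula: z = 3 or z = 2.
Neither value makes a denominator zero (z ≠ -1, z ≠ 5), so both are valid.

z = 2 or z = 3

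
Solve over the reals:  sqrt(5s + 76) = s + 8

s = 1

Square both sides: 5s + 76 = (s + 8)^2.
Expand and rearrange: s^2 + 11s - 12 = 0.
Solving gives s = 1 or s = -12.
Check each candidate in the original equation:
  s = 1: sqrt(81) = 9, while s + 8 = 9 — valid.
  s = -12: sqrt(16) = 4, while s + 8 = -4 — extraneous.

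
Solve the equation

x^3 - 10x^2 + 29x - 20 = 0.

Possible rational roots are divisors of -20. Testing x = 4 gives 0, so (x - 4) is a factor.
Divide: x^3 - 10x^2 + 29x - 20 = (x - 4)(x^2 - 6x + 5).
Factor the quadratic: x = 5 or x = 1.

x = 1 or x = 4 or x = 5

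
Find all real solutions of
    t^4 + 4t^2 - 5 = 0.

Let u = t^2. The equation becomes u^2 + 4u - 5 = 0.
Factor: (u + 5)(u - 1) = 0, so u = -5 or u = 1.
t^2 = -5 < 0 has no real solution.
t^2 = 1 gives t = +/-1.

t = -1 or t = 1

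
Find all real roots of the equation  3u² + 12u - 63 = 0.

Factor: 3(u + 7)(u - 3) = 0.
So u = -7 or u = 3.

u = -7 or u = 3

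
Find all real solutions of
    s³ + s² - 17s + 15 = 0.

s = -5 or s = 1 or s = 3

Possible rational roots are divisors of 15. Testing s = -5 gives 0, so (s + 5) is a factor.
Divide: s³ + s² - 17s + 15 = (s + 5)(s² - 4s + 3).
Factor the quadratic: s = 3 or s = 1.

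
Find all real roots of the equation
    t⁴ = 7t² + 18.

t = -3 or t = 3

Let u = t². The equation becomes u² - 7u - 18 = 0.
Factor: (u + 2)(u - 9) = 0, so u = -2 or u = 9.
t² = -2 < 0 has no real solution.
t² = 9 gives t = ±3.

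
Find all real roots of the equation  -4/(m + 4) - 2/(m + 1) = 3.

Multiply both sides by (m + 4)(m + 1):
-4(m + 1) - 2(m + 4) = 3(m + 4)(m + 1).
Expand and collect terms: 3m^2 + 21m + 24 = 0.
By the quadratic formula, m = (-21 +/- sqrt(153)) / 6, so m ~= -1.4384 or m ~= -5.5616.
Neither value makes a denominator zero (m != -4, m != -1), so both are valid.

m = -5.5616 or m = -1.4384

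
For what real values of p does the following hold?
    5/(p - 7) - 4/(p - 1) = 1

Multiply both sides by (p - 7)(p - 1):
5(p - 1) - 4(p - 7) = (p - 7)(p - 1).
Expand and collect terms: p^2 - 9p - 16 = 0.
By the quadratic formula, p = (9 +/- sqrt(145)) / 2, so p ~= 10.5208 or p ~= -1.5208.
Neither value makes a denominator zero (p != 7, p != 1), so both are valid.

p = -1.5208 or p = 10.5208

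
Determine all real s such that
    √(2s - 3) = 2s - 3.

s = 1.5 or s = 2

Square both sides: 2s - 3 = (2s - 3)².
Expand and rearrange: 4s² - 14s + 12 = 0.
Solving gives s = 2 or s = 1.5.
Check each candidate in the original equation:
  s = 2: √(1) = 1, while 2s - 3 = 1 — valid.
  s = 1.5: √(0) = 0, while 2s - 3 = 0 — valid.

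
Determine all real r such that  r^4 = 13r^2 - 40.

r = -2.8284 or r = -2.2361 or r = 2.2361 or r = 2.8284

Let u = r^2. The equation becomes u^2 - 13u + 40 = 0.
Factor: (u - 8)(u - 5) = 0, so u = 8 or u = 5.
r^2 = 8 gives r = +/-2*sqrt(2) ~= +/-2.8284.
r^2 = 5 gives r = +/-sqrt(5) ~= +/-2.2361.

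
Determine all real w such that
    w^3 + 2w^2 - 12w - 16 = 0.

Possible rational roots are divisors of -16. Testing w = -4 gives 0, so (w + 4) is a factor.
Divide: w^3 + 2w^2 - 12w - 16 = (w + 4)(w^2 - 2w - 4).
Apply the quadratic formula to w^2 - 2w - 4 = 0: w = (2 +/- sqrt(20))/2, i.e. w ~= 3.2361 or w ~= -1.2361.

w = -4 or w = -1.2361 or w = 3.2361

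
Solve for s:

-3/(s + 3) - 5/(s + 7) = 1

s = -13.899 or s = -4.101

Multiply both sides by (s + 3)(s + 7):
-3(s + 7) - 5(s + 3) = (s + 3)(s + 7).
Expand and collect terms: s^2 + 18s + 57 = 0.
By the quadratic formula, s = (-18 +/- sqrt(96)) / 2, so s ~= -4.101 or s ~= -13.899.
Neither value makes a denominator zero (s != -3, s != -7), so both are valid.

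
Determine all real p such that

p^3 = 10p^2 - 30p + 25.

Rearrange: p^3 - 10p^2 + 30p - 25 = 0.
Possible rational roots are divisors of -25. Testing p = 5 gives 0, so (p - 5) is a factor.
Divide: p^3 - 10p^2 + 30p - 25 = (p - 5)(p^2 - 5p + 5).
Apply the quadratic formula to p^2 - 5p + 5 = 0: p = (5 +/- sqrt(5))/2, i.e. p ~= 3.618 or p ~= 1.382.

p = 1.382 or p = 3.618 or p = 5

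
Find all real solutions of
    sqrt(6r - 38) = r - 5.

r = 7 or r = 9

Square both sides: 6r - 38 = (r - 5)^2.
Expand and rearrange: r^2 - 16r + 63 = 0.
Solving gives r = 9 or r = 7.
Check each candidate in the original equation:
  r = 9: sqrt(16) = 4, while r - 5 = 4 — valid.
  r = 7: sqrt(4) = 2, while r - 5 = 2 — valid.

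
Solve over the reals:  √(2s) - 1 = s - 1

s = 0 or s = 2

Isolate the radical: √(2s) = s.
Square both sides: 2s = (s)².
Expand and rearrange: s² - 2s = 0.
Solving gives s = 2 or s = 0.
Check each candidate in the original equation:
  s = 2: √(4) = 2, while s = 2 — valid.
  s = 0: √(0) = 0, while s = 0 — valid.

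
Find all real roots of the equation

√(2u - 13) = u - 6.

u = 7

Square both sides: 2u - 13 = (u - 6)².
Expand and rearrange: u² - 14u + 49 = 0.
This gives the repeated root u = 7.
Check in the original equation:
  u = 7: √(1) = 1, while u - 6 = 1 — valid.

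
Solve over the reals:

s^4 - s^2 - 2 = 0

Let u = s^2. The equation becomes u^2 - u - 2 = 0.
Factor: (u - 2)(u + 1) = 0, so u = 2 or u = -1.
s^2 = 2 gives s = +/-sqrt(2) ~= +/-1.4142.
s^2 = -1 < 0 has no real solution.

s = -1.4142 or s = 1.4142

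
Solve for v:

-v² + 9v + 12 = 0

v = -1.1789 or v = 10.1789

Discriminant: (9)² − 4·(-1)·12 = 129.
Quadratic formula: v = (-9 ± √129) / (-2).
So v = 9/2 - √(129)/2 ≈ -1.1789 or v = 9/2 + √(129)/2 ≈ 10.1789.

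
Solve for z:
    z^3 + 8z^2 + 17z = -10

Rearrange: z^3 + 8z^2 + 17z + 10 = 0.
Possible rational roots are divisors of 10. Testing z = -1 gives 0, so (z + 1) is a factor.
Divide: z^3 + 8z^2 + 17z + 10 = (z + 1)(z^2 + 7z + 10).
Factor the quadratic: z = -2 or z = -5.

z = -5 or z = -2 or z = -1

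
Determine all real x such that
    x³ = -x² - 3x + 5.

Rearrange: x³ + x² + 3x - 5 = 0.
Possible rational roots are divisors of -5. Testing x = 1 gives 0, so (x - 1) is a factor.
Divide: x³ + x² + 3x - 5 = (x - 1)(x² + 2x + 5).
The quadratic x² + 2x + 5 has discriminant -16 < 0, so no further real roots.

x = 1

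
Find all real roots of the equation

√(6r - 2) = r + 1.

Square both sides: 6r - 2 = (r + 1)².
Expand and rearrange: r² - 4r + 3 = 0.
Solving gives r = 3 or r = 1.
Check each candidate in the original equation:
  r = 3: √(16) = 4, while r + 1 = 4 — valid.
  r = 1: √(4) = 2, while r + 1 = 2 — valid.

r = 1 or r = 3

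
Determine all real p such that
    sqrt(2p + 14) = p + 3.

p = 1

Square both sides: 2p + 14 = (p + 3)^2.
Expand and rearrange: p^2 + 4p - 5 = 0.
Solving gives p = 1 or p = -5.
Check each candidate in the original equation:
  p = 1: sqrt(16) = 4, while p + 3 = 4 — valid.
  p = -5: sqrt(4) = 2, while p + 3 = -2 — extraneous.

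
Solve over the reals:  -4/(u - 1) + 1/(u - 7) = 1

Multiply both sides by (u - 1)(u - 7):
-4(u - 7) + (u - 1) = (u - 1)(u - 7).
Expand and collect terms: u² - 5u - 20 = 0.
By the quadratic formula, u = (5 ± √105) / 2, so u ≈ 7.6235 or u ≈ -2.6235.
Neither value makes a denominator zero (u ≠ 1, u ≠ 7), so both are valid.

u = -2.6235 or u = 7.6235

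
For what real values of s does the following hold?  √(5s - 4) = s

s = 1 or s = 4

Square both sides: 5s - 4 = (s)².
Expand and rearrange: s² - 5s + 4 = 0.
Solving gives s = 4 or s = 1.
Check each candidate in the original equation:
  s = 4: √(16) = 4, while s = 4 — valid.
  s = 1: √(1) = 1, while s = 1 — valid.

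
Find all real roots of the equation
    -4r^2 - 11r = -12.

Rearrange to standard form: -4r^2 - 11r + 12 = 0.
Discriminant: (-11)^2 - 4*(-4)*12 = 313.
Quadratic formula: r = (11 +/- sqrt(313)) / (-8).
So r = -sqrt(313)/8 - 11/8 ~= -3.5865 or r = -11/8 + sqrt(313)/8 ~= 0.8365.

r = -3.5865 or r = 0.8365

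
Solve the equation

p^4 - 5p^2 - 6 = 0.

Let u = p^2. The equation becomes u^2 - 5u - 6 = 0.
Factor: (u + 1)(u - 6) = 0, so u = -1 or u = 6.
p^2 = -1 < 0 has no real solution.
p^2 = 6 gives p = +/-sqrt(6) ~= +/-2.4495.

p = -2.4495 or p = 2.4495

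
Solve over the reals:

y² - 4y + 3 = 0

Factor: (y - 3)(y - 1) = 0.
So y = 3 or y = 1.

y = 1 or y = 3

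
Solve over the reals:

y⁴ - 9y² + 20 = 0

Let u = y². The equation becomes u² - 9u + 20 = 0.
Factor: (u - 5)(u - 4) = 0, so u = 5 or u = 4.
y² = 5 gives y = ±√(5) ≈ ±2.2361.
y² = 4 gives y = ±2.

y = -2.2361 or y = -2 or y = 2 or y = 2.2361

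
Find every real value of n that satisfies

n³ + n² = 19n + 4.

Rearrange: n³ + n² - 19n - 4 = 0.
Possible rational roots are divisors of -4. Testing n = 4 gives 0, so (n - 4) is a factor.
Divide: n³ + n² - 19n - 4 = (n - 4)(n² + 5n + 1).
Apply the quadratic formula to n² + 5n + 1 = 0: n = (-5 ± √21)/2, i.e. n ≈ -0.2087 or n ≈ -4.7913.

n = -4.7913 or n = -0.2087 or n = 4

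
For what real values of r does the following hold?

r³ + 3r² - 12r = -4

Rearrange: r³ + 3r² - 12r + 4 = 0.
Possible rational roots are divisors of 4. Testing r = 2 gives 0, so (r - 2) is a factor.
Divide: r³ + 3r² - 12r + 4 = (r - 2)(r² + 5r - 2).
Apply the quadratic formula to r² + 5r - 2 = 0: r = (-5 ± √33)/2, i.e. r ≈ 0.3723 or r ≈ -5.3723.

r = -5.3723 or r = 0.3723 or r = 2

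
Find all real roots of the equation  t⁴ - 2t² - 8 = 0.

t = -2 or t = 2

Let u = t². The equation becomes u² - 2u - 8 = 0.
Factor: (u + 2)(u - 4) = 0, so u = -2 or u = 4.
t² = -2 < 0 has no real solution.
t² = 4 gives t = ±2.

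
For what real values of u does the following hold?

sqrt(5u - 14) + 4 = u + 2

u = 3 or u = 6

Isolate the radical: sqrt(5u - 14) = u - 2.
Square both sides: 5u - 14 = (u - 2)^2.
Expand and rearrange: u^2 - 9u + 18 = 0.
Solving gives u = 6 or u = 3.
Check each candidate in the original equation:
  u = 6: sqrt(16) = 4, while u - 2 = 4 — valid.
  u = 3: sqrt(1) = 1, while u - 2 = 1 — valid.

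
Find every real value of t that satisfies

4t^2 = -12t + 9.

Rearrange to standard form: 4t^2 + 12t - 9 = 0.
Discriminant: (12)^2 - 4*4*(-9) = 288.
Quadratic formula: t = (-12 +/- sqrt(288)) / 8.
So t = -3/2 + 3*sqrt(2)/2 ~= 0.6213 or t = -3*sqrt(2)/2 - 3/2 ~= -3.6213.

t = -3.6213 or t = 0.6213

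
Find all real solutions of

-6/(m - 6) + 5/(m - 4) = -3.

Multiply both sides by (m - 6)(m - 4):
-6(m - 4) + 5(m - 6) = -3(m - 6)(m - 4).
Expand and collect terms: -3m² + 31m - 66 = 0.
Factor or apply the quadratic formula: m = 3 or m = 7.3333.
Neither value makes a denominator zero (m ≠ 6, m ≠ 4), so both are valid.

m = 3 or m = 7.3333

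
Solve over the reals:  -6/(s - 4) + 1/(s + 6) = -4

Multiply both sides by (s - 4)(s + 6):
-6(s + 6) + (s - 4) = -4(s - 4)(s + 6).
Expand and collect terms: -4s² - 3s + 136 = 0.
By the quadratic formula, s = (3 ± √2185) / -8, so s ≈ -6.218 or s ≈ 5.468.
Neither value makes a denominator zero (s ≠ 4, s ≠ -6), so both are valid.

s = -6.218 or s = 5.468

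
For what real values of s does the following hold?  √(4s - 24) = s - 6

s = 6 or s = 10

Square both sides: 4s - 24 = (s - 6)².
Expand and rearrange: s² - 16s + 60 = 0.
Solving gives s = 10 or s = 6.
Check each candidate in the original equation:
  s = 10: √(16) = 4, while s - 6 = 4 — valid.
  s = 6: √(0) = 0, while s - 6 = 0 — valid.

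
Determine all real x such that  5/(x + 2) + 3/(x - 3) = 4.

Multiply both sides by (x + 2)(x - 3):
5(x - 3) + 3(x + 2) = 4(x + 2)(x - 3).
Expand and collect terms: 4x² - 12x - 15 = 0.
By the quadratic formula, x = (12 ± √384) / 8, so x ≈ 3.9495 or x ≈ -0.9495.
Neither value makes a denominator zero (x ≠ -2, x ≠ 3), so both are valid.

x = -0.9495 or x = 3.9495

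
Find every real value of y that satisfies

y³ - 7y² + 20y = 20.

Rearrange: y³ - 7y² + 20y - 20 = 0.
Possible rational roots are divisors of -20. Testing y = 2 gives 0, so (y - 2) is a factor.
Divide: y³ - 7y² + 20y - 20 = (y - 2)(y² - 5y + 10).
The quadratic y² - 5y + 10 has discriminant -15 < 0, so no further real roots.

y = 2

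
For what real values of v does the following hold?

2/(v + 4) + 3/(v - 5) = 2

Multiply both sides by (v + 4)(v - 5):
2(v - 5) + 3(v + 4) = 2(v + 4)(v - 5).
Expand and collect terms: 2v^2 - 7v - 42 = 0.
By the quadratic formula, v = (7 +/- sqrt(385)) / 4, so v ~= 6.6554 or v ~= -3.1554.
Neither value makes a denominator zero (v != -4, v != 5), so both are valid.

v = -3.1554 or v = 6.6554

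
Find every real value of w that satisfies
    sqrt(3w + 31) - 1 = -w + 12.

w = 6

Isolate the radical: sqrt(3w + 31) = -w + 13.
Square both sides: 3w + 31 = (-w + 13)^2.
Expand and rearrange: w^2 - 29w + 138 = 0.
Solving gives w = 23 or w = 6.
Check each candidate in the original equation:
  w = 23: sqrt(100) = 10, while -w + 13 = -10 — extraneous.
  w = 6: sqrt(49) = 7, while -w + 13 = 7 — valid.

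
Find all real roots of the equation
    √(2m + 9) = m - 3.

m = 8

Square both sides: 2m + 9 = (m - 3)².
Expand and rearrange: m² - 8m = 0.
Solving gives m = 8 or m = 0.
Check each candidate in the original equation:
  m = 8: √(25) = 5, while m - 3 = 5 — valid.
  m = 0: √(9) = 3, while m - 3 = -3 — extraneous.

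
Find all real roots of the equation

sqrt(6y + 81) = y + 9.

y = 0

Square both sides: 6y + 81 = (y + 9)^2.
Expand and rearrange: y^2 + 12y = 0.
Solving gives y = 0 or y = -12.
Check each candidate in the original equation:
  y = 0: sqrt(81) = 9, while y + 9 = 9 — valid.
  y = -12: sqrt(9) = 3, while y + 9 = -3 — extraneous.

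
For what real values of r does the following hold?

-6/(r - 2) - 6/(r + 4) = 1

Multiply both sides by (r - 2)(r + 4):
-6(r + 4) - 6(r - 2) = (r - 2)(r + 4).
Expand and collect terms: r² + 14r + 4 = 0.
By the quadratic formula, r = (-14 ± √180) / 2, so r ≈ -0.2918 or r ≈ -13.7082.
Neither value makes a denominator zero (r ≠ 2, r ≠ -4), so both are valid.

r = -13.7082 or r = -0.2918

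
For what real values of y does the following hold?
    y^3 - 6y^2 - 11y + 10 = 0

Possible rational roots are divisors of 10. Testing y = -2 gives 0, so (y + 2) is a factor.
Divide: y^3 - 6y^2 - 11y + 10 = (y + 2)(y^2 - 8y + 5).
Apply the quadratic formula to y^2 - 8y + 5 = 0: y = (8 +/- sqrt(44))/2, i.e. y ~= 7.3166 or y ~= 0.6834.

y = -2 or y = 0.6834 or y = 7.3166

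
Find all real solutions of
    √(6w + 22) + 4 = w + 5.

Isolate the radical: √(6w + 22) = w + 1.
Square both sides: 6w + 22 = (w + 1)².
Expand and rearrange: w² - 4w - 21 = 0.
Solving gives w = 7 or w = -3.
Check each candidate in the original equation:
  w = 7: √(64) = 8, while w + 1 = 8 — valid.
  w = -3: √(4) = 2, while w + 1 = -2 — extraneous.

w = 7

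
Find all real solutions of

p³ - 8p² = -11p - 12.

Rearrange: p³ - 8p² + 11p + 12 = 0.
Possible rational roots are divisors of 12. Testing p = 3 gives 0, so (p - 3) is a factor.
Divide: p³ - 8p² + 11p + 12 = (p - 3)(p² - 5p - 4).
Apply the quadratic formula to p² - 5p - 4 = 0: p = (5 ± √41)/2, i.e. p ≈ 5.7016 or p ≈ -0.7016.

p = -0.7016 or p = 3 or p = 5.7016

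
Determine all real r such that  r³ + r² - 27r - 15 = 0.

r = -5.4495 or r = -0.5505 or r = 5

Possible rational roots are divisors of -15. Testing r = 5 gives 0, so (r - 5) is a factor.
Divide: r³ + r² - 27r - 15 = (r - 5)(r² + 6r + 3).
Apply the quadratic formula to r² + 6r + 3 = 0: r = (-6 ± √24)/2, i.e. r ≈ -0.5505 or r ≈ -5.4495.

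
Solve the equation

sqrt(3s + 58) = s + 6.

Square both sides: 3s + 58 = (s + 6)^2.
Expand and rearrange: s^2 + 9s - 22 = 0.
Solving gives s = 2 or s = -11.
Check each candidate in the original equation:
  s = 2: sqrt(64) = 8, while s + 6 = 8 — valid.
  s = -11: sqrt(25) = 5, while s + 6 = -5 — extraneous.

s = 2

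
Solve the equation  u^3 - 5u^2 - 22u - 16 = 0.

u = -2 or u = -1 or u = 8

Possible rational roots are divisors of -16. Testing u = -2 gives 0, so (u + 2) is a factor.
Divide: u^3 - 5u^2 - 22u - 16 = (u + 2)(u^2 - 7u - 8).
Factor the quadratic: u = 8 or u = -1.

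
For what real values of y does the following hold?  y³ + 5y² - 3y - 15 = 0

Possible rational roots are divisors of -15. Testing y = -5 gives 0, so (y + 5) is a factor.
Divide: y³ + 5y² - 3y - 15 = (y + 5)(y² - 3).
Apply the quadratic formula to y² - 3 = 0: y = (0 ± √12)/2, i.e. y ≈ 1.7321 or y ≈ -1.7321.

y = -5 or y = -1.7321 or y = 1.7321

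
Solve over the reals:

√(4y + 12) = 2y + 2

Square both sides: 4y + 12 = (2y + 2)².
Expand and rearrange: 4y² + 4y - 8 = 0.
Solving gives y = 1 or y = -2.
Check each candidate in the original equation:
  y = 1: √(16) = 4, while 2y + 2 = 4 — valid.
  y = -2: √(4) = 2, while 2y + 2 = -2 — extraneous.

y = 1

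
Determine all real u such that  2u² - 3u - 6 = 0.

u = -1.1375 or u = 2.6375

Discriminant: (-3)² − 4·2·(-6) = 57.
Quadratic formula: u = (3 ± √57) / 4.
So u = 3/4 + √(57)/4 ≈ 2.6375 or u = 3/4 - √(57)/4 ≈ -1.1375.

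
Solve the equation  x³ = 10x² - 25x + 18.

x = 1.3542 or x = 2 or x = 6.6458

Rearrange: x³ - 10x² + 25x - 18 = 0.
Possible rational roots are divisors of -18. Testing x = 2 gives 0, so (x - 2) is a factor.
Divide: x³ - 10x² + 25x - 18 = (x - 2)(x² - 8x + 9).
Apply the quadratic formula to x² - 8x + 9 = 0: x = (8 ± √28)/2, i.e. x ≈ 6.6458 or x ≈ 1.3542.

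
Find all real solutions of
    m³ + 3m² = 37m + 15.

Rearrange: m³ + 3m² - 37m - 15 = 0.
Possible rational roots are divisors of -15. Testing m = 5 gives 0, so (m - 5) is a factor.
Divide: m³ + 3m² - 37m - 15 = (m - 5)(m² + 8m + 3).
Apply the quadratic formula to m² + 8m + 3 = 0: m = (-8 ± √52)/2, i.e. m ≈ -0.3944 or m ≈ -7.6056.

m = -7.6056 or m = -0.3944 or m = 5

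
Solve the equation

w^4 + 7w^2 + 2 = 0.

No real solutions.

Let u = w^2. The equation becomes u^2 + 7u + 2 = 0.
By the quadratic formula, u = -7/2 + sqrt(41)/2 or u = -7/2 - sqrt(41)/2.
w^2 = -7/2 + sqrt(41)/2 < 0 has no real solution.
w^2 = -7/2 - sqrt(41)/2 < 0 has no real solution.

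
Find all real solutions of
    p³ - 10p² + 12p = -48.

Rearrange: p³ - 10p² + 12p + 48 = 0.
Possible rational roots are divisors of 48. Testing p = 4 gives 0, so (p - 4) is a factor.
Divide: p³ - 10p² + 12p + 48 = (p - 4)(p² - 6p - 12).
Apply the quadratic formula to p² - 6p - 12 = 0: p = (6 ± √84)/2, i.e. p ≈ 7.5826 or p ≈ -1.5826.

p = -1.5826 or p = 4 or p = 7.5826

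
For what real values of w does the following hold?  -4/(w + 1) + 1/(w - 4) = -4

Multiply both sides by (w + 1)(w - 4):
-4(w - 4) + (w + 1) = -4(w + 1)(w - 4).
Expand and collect terms: -4w² + 15w - 1 = 0.
By the quadratic formula, w = (-15 ± √209) / -8, so w ≈ 0.0679 or w ≈ 3.6821.
Neither value makes a denominator zero (w ≠ -1, w ≠ 4), so both are valid.

w = 0.0679 or w = 3.6821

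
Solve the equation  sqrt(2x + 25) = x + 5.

Square both sides: 2x + 25 = (x + 5)^2.
Expand and rearrange: x^2 + 8x = 0.
Solving gives x = 0 or x = -8.
Check each candidate in the original equation:
  x = 0: sqrt(25) = 5, while x + 5 = 5 — valid.
  x = -8: sqrt(9) = 3, while x + 5 = -3 — extraneous.

x = 0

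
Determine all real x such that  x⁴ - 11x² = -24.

x = -2.8284 or x = -1.7321 or x = 1.7321 or x = 2.8284

Let u = x². The equation becomes u² - 11u + 24 = 0.
Factor: (u - 3)(u - 8) = 0, so u = 3 or u = 8.
x² = 3 gives x = ±√(3) ≈ ±1.7321.
x² = 8 gives x = ±2·√(2) ≈ ±2.8284.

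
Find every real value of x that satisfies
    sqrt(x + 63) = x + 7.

x = 1

Square both sides: x + 63 = (x + 7)^2.
Expand and rearrange: x^2 + 13x - 14 = 0.
Solving gives x = 1 or x = -14.
Check each candidate in the original equation:
  x = 1: sqrt(64) = 8, while x + 7 = 8 — valid.
  x = -14: sqrt(49) = 7, while x + 7 = -7 — extraneous.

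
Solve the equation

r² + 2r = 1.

Rearrange to standard form: r² + 2r - 1 = 0.
Discriminant: (2)² − 4·1·(-1) = 8.
Quadratic formula: r = (-2 ± √8) / 2.
So r = -1 + √(2) ≈ 0.4142 or r = -√(2) - 1 ≈ -2.4142.

r = -2.4142 or r = 0.4142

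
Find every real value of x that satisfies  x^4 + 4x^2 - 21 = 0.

Let u = x^2. The equation becomes u^2 + 4u - 21 = 0.
Factor: (u + 7)(u - 3) = 0, so u = -7 or u = 3.
x^2 = -7 < 0 has no real solution.
x^2 = 3 gives x = +/-sqrt(3) ~= +/-1.7321.

x = -1.7321 or x = 1.7321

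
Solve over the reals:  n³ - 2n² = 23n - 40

Rearrange: n³ - 2n² - 23n + 40 = 0.
Possible rational roots are divisors of 40. Testing n = 5 gives 0, so (n - 5) is a factor.
Divide: n³ - 2n² - 23n + 40 = (n - 5)(n² + 3n - 8).
Apply the quadratic formula to n² + 3n - 8 = 0: n = (-3 ± √41)/2, i.e. n ≈ 1.7016 or n ≈ -4.7016.

n = -4.7016 or n = 1.7016 or n = 5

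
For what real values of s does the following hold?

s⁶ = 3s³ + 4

Let u = s³. The equation becomes u² - 3u - 4 = 0.
Factor: (u + 1)(u - 4) = 0, so u = -1 or u = 4.
s³ = -1 gives s = -1.
s³ = 4 gives s = ∛(4) ≈ 1.5874.

s = -1 or s = 1.5874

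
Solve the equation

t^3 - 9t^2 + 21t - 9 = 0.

Possible rational roots are divisors of -9. Testing t = 3 gives 0, so (t - 3) is a factor.
Divide: t^3 - 9t^2 + 21t - 9 = (t - 3)(t^2 - 6t + 3).
Apply the quadratic formula to t^2 - 6t + 3 = 0: t = (6 +/- sqrt(24))/2, i.e. t ~= 5.4495 or t ~= 0.5505.

t = 0.5505 or t = 3 or t = 5.4495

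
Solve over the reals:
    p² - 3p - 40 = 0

Factor: (p + 5)(p - 8) = 0.
So p = -5 or p = 8.

p = -5 or p = 8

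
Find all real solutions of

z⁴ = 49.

z = -2.6458 or z = 2.6458

Let u = z². The equation becomes u² - 49 = 0.
Factor: (u - 7)(u + 7) = 0, so u = 7 or u = -7.
z² = 7 gives z = ±√(7) ≈ ±2.6458.
z² = -7 < 0 has no real solution.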